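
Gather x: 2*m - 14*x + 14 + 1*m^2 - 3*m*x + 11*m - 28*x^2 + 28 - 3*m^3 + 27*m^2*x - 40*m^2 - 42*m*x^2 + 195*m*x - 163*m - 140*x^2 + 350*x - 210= -3*m^3 - 39*m^2 - 150*m + x^2*(-42*m - 168) + x*(27*m^2 + 192*m + 336) - 168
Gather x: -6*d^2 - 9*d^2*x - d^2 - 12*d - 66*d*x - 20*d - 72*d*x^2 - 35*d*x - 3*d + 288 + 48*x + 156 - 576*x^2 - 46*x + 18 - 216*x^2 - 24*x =-7*d^2 - 35*d + x^2*(-72*d - 792) + x*(-9*d^2 - 101*d - 22) + 462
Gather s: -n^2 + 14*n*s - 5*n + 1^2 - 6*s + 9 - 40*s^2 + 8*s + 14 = -n^2 - 5*n - 40*s^2 + s*(14*n + 2) + 24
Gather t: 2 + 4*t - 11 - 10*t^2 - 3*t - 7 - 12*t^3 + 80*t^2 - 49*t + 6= -12*t^3 + 70*t^2 - 48*t - 10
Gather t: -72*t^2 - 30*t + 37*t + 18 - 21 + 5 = -72*t^2 + 7*t + 2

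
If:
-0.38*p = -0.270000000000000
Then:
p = 0.71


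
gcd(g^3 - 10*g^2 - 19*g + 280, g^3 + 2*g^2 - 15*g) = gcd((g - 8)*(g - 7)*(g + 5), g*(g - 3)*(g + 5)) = g + 5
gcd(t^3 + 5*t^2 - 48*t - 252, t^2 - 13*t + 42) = t - 7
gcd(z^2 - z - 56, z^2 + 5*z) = 1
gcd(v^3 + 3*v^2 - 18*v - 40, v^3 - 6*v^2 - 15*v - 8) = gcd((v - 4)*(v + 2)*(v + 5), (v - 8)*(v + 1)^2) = 1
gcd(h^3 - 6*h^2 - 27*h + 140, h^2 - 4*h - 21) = h - 7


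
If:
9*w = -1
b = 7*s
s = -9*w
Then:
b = 7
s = 1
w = -1/9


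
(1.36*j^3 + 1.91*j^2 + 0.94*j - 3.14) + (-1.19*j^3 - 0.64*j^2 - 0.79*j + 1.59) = 0.17*j^3 + 1.27*j^2 + 0.15*j - 1.55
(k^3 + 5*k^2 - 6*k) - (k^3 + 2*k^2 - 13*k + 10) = 3*k^2 + 7*k - 10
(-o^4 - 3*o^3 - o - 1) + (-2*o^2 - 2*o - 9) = -o^4 - 3*o^3 - 2*o^2 - 3*o - 10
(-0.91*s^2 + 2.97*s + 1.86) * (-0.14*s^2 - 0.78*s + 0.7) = 0.1274*s^4 + 0.294*s^3 - 3.214*s^2 + 0.6282*s + 1.302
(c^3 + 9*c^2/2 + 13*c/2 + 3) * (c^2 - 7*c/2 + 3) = c^5 + c^4 - 25*c^3/4 - 25*c^2/4 + 9*c + 9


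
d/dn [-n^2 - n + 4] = -2*n - 1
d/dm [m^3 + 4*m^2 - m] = 3*m^2 + 8*m - 1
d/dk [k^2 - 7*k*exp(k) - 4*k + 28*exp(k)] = -7*k*exp(k) + 2*k + 21*exp(k) - 4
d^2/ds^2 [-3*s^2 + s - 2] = -6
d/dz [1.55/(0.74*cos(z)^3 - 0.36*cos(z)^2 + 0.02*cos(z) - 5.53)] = (3.441*cos(z)^2 - 1.116*cos(z) + 0.031)*sin(z)/(0.74*cos(z)^3 - 0.36*cos(z)^2 + 0.02*cos(z) - 5.53)^2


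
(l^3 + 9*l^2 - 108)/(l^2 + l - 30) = (l^2 + 3*l - 18)/(l - 5)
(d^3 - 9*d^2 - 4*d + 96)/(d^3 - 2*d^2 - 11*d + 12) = (d - 8)/(d - 1)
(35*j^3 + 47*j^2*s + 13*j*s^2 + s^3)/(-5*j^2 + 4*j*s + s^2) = (7*j^2 + 8*j*s + s^2)/(-j + s)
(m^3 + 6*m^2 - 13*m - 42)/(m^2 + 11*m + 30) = (m^3 + 6*m^2 - 13*m - 42)/(m^2 + 11*m + 30)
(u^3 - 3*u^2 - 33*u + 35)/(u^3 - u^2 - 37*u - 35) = (u - 1)/(u + 1)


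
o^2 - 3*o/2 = o*(o - 3/2)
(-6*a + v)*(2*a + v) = -12*a^2 - 4*a*v + v^2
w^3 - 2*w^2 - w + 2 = (w - 2)*(w - 1)*(w + 1)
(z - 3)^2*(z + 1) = z^3 - 5*z^2 + 3*z + 9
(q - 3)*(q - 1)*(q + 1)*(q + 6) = q^4 + 3*q^3 - 19*q^2 - 3*q + 18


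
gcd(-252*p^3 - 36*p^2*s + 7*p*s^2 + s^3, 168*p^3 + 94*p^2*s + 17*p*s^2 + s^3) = 42*p^2 + 13*p*s + s^2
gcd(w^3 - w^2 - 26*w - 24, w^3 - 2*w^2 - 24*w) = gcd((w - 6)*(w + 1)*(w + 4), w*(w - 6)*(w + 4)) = w^2 - 2*w - 24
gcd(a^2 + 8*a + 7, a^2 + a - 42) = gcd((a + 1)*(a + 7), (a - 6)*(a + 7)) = a + 7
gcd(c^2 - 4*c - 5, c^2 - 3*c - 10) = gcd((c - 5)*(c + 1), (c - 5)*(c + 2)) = c - 5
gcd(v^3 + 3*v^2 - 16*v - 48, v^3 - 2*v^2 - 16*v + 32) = v^2 - 16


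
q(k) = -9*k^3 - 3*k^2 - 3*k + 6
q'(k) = -27*k^2 - 6*k - 3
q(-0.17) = 6.47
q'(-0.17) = -2.76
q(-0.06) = 6.17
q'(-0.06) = -2.74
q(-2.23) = 97.58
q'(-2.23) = -123.89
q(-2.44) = 126.20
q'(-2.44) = -149.11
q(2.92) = -252.41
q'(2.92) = -250.73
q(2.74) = -209.88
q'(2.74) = -222.15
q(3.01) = -275.65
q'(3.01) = -265.68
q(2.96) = -262.57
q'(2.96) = -257.32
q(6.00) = -2064.00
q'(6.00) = -1011.00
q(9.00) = -6825.00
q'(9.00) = -2244.00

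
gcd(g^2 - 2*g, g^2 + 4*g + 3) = 1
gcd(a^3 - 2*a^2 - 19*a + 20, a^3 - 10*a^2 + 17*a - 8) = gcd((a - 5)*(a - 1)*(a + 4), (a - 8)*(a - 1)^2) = a - 1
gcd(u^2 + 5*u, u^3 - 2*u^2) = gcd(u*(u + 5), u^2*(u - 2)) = u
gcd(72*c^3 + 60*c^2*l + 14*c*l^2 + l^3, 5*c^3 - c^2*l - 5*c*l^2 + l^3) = 1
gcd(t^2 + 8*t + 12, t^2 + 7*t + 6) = t + 6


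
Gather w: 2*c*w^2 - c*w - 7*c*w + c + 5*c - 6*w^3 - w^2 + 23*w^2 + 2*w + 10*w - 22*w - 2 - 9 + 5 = 6*c - 6*w^3 + w^2*(2*c + 22) + w*(-8*c - 10) - 6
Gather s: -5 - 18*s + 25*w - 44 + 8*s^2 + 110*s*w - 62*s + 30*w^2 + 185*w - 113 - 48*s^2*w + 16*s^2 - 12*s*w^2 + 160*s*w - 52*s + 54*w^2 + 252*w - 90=s^2*(24 - 48*w) + s*(-12*w^2 + 270*w - 132) + 84*w^2 + 462*w - 252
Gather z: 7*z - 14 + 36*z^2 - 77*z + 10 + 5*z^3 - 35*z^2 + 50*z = 5*z^3 + z^2 - 20*z - 4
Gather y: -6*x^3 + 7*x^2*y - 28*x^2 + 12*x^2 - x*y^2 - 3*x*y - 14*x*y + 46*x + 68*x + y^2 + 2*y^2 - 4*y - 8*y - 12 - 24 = -6*x^3 - 16*x^2 + 114*x + y^2*(3 - x) + y*(7*x^2 - 17*x - 12) - 36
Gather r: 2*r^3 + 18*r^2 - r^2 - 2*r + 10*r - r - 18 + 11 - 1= 2*r^3 + 17*r^2 + 7*r - 8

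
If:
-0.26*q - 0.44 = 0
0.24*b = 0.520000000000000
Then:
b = 2.17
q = -1.69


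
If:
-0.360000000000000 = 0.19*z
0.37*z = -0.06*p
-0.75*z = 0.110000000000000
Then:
No Solution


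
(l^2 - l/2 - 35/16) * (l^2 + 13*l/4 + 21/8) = l^4 + 11*l^3/4 - 19*l^2/16 - 539*l/64 - 735/128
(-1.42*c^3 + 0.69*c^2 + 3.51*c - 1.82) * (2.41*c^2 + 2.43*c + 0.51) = -3.4222*c^5 - 1.7877*c^4 + 9.4116*c^3 + 4.495*c^2 - 2.6325*c - 0.9282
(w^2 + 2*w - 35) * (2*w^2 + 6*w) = 2*w^4 + 10*w^3 - 58*w^2 - 210*w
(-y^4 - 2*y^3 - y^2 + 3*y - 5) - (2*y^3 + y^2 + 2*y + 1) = -y^4 - 4*y^3 - 2*y^2 + y - 6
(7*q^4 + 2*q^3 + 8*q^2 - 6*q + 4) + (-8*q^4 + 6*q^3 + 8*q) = -q^4 + 8*q^3 + 8*q^2 + 2*q + 4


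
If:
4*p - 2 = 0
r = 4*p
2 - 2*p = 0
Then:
No Solution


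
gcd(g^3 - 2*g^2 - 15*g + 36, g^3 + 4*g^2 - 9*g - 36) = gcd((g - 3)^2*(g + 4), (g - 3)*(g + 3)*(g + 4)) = g^2 + g - 12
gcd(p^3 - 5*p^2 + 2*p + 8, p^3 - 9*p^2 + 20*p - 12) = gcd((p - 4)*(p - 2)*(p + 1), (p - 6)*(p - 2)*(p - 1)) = p - 2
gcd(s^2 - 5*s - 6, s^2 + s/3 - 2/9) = 1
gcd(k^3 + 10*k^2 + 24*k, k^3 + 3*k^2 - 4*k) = k^2 + 4*k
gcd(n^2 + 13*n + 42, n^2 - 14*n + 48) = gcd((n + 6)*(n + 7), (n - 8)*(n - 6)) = 1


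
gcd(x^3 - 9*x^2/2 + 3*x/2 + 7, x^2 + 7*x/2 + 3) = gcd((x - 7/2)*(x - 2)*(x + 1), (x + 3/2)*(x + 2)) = 1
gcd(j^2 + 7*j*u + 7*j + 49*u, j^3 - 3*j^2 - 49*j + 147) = j + 7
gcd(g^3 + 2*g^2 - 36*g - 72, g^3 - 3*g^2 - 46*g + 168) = g - 6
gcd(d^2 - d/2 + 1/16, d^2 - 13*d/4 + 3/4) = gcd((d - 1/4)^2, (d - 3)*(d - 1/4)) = d - 1/4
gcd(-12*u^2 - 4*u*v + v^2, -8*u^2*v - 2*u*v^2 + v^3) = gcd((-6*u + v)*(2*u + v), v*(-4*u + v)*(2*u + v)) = 2*u + v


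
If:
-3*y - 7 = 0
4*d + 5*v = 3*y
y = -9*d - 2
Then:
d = 1/27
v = -193/135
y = -7/3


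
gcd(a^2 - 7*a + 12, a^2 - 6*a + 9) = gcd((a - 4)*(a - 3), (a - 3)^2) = a - 3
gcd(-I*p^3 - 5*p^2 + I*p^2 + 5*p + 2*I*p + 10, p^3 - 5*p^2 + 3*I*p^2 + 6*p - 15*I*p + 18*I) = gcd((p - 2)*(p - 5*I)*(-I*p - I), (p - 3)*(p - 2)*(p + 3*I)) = p - 2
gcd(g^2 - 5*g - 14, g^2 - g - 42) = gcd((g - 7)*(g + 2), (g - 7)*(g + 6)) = g - 7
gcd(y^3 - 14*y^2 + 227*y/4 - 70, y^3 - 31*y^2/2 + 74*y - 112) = y^2 - 23*y/2 + 28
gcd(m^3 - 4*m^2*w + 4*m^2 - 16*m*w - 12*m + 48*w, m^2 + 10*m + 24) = m + 6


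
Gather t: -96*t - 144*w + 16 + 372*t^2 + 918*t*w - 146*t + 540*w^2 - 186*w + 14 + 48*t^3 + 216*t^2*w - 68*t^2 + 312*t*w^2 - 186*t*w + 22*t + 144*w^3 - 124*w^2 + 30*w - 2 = 48*t^3 + t^2*(216*w + 304) + t*(312*w^2 + 732*w - 220) + 144*w^3 + 416*w^2 - 300*w + 28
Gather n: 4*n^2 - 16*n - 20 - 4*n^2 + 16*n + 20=0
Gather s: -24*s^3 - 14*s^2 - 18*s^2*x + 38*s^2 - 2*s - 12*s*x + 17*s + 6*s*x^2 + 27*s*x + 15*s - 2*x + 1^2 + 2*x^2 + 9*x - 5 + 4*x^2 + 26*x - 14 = -24*s^3 + s^2*(24 - 18*x) + s*(6*x^2 + 15*x + 30) + 6*x^2 + 33*x - 18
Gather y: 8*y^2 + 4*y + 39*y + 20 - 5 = 8*y^2 + 43*y + 15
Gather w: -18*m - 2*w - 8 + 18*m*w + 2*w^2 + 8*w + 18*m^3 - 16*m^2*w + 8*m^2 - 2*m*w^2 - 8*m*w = 18*m^3 + 8*m^2 - 18*m + w^2*(2 - 2*m) + w*(-16*m^2 + 10*m + 6) - 8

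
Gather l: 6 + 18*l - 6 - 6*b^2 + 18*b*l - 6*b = -6*b^2 - 6*b + l*(18*b + 18)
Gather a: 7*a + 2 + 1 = 7*a + 3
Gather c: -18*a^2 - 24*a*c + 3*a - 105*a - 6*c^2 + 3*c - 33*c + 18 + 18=-18*a^2 - 102*a - 6*c^2 + c*(-24*a - 30) + 36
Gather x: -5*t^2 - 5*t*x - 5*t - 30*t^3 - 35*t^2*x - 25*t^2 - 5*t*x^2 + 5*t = -30*t^3 - 30*t^2 - 5*t*x^2 + x*(-35*t^2 - 5*t)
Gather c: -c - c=-2*c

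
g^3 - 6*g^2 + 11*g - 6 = (g - 3)*(g - 2)*(g - 1)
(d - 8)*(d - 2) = d^2 - 10*d + 16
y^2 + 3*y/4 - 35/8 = (y - 7/4)*(y + 5/2)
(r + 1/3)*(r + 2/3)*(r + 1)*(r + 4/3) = r^4 + 10*r^3/3 + 35*r^2/9 + 50*r/27 + 8/27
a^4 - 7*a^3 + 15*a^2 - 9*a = a*(a - 3)^2*(a - 1)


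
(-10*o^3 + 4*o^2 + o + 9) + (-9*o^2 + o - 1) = -10*o^3 - 5*o^2 + 2*o + 8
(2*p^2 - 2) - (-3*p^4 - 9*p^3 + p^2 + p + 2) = 3*p^4 + 9*p^3 + p^2 - p - 4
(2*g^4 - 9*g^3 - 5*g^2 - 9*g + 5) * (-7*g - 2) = -14*g^5 + 59*g^4 + 53*g^3 + 73*g^2 - 17*g - 10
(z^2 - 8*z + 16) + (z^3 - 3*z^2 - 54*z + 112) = z^3 - 2*z^2 - 62*z + 128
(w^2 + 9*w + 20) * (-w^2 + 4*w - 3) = -w^4 - 5*w^3 + 13*w^2 + 53*w - 60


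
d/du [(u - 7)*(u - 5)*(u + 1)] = 3*u^2 - 22*u + 23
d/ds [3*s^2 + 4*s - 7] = 6*s + 4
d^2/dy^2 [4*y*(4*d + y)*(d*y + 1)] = 32*d^2 + 24*d*y + 8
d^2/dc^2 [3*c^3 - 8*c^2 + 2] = 18*c - 16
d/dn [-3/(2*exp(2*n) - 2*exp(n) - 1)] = (12*exp(n) - 6)*exp(n)/(-2*exp(2*n) + 2*exp(n) + 1)^2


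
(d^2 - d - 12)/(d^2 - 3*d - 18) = (d - 4)/(d - 6)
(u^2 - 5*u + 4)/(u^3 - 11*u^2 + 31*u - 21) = (u - 4)/(u^2 - 10*u + 21)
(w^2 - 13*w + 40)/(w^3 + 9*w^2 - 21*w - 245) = (w - 8)/(w^2 + 14*w + 49)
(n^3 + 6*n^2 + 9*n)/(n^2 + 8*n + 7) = n*(n^2 + 6*n + 9)/(n^2 + 8*n + 7)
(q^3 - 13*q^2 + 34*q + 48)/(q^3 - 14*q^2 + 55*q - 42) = (q^2 - 7*q - 8)/(q^2 - 8*q + 7)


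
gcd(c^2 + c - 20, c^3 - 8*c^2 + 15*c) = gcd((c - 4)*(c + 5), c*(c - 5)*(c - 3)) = 1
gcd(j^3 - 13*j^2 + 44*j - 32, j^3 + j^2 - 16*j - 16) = j - 4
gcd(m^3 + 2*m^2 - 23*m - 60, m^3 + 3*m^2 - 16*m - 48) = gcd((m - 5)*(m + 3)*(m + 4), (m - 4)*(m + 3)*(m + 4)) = m^2 + 7*m + 12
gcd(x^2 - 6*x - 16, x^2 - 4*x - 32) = x - 8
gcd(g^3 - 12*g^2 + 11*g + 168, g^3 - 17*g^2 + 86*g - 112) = g^2 - 15*g + 56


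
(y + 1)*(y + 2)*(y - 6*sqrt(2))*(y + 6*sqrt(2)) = y^4 + 3*y^3 - 70*y^2 - 216*y - 144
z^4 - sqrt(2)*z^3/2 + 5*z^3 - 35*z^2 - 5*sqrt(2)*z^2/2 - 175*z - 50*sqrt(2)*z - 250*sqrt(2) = (z + 5)*(z - 5*sqrt(2))*(z + 2*sqrt(2))*(z + 5*sqrt(2)/2)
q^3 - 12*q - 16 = (q - 4)*(q + 2)^2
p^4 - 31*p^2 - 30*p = p*(p - 6)*(p + 1)*(p + 5)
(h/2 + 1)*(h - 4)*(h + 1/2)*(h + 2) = h^4/2 + h^3/4 - 6*h^2 - 11*h - 4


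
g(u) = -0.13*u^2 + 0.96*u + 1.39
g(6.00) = 2.47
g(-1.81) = -0.77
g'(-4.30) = 2.08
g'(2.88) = 0.21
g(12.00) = -5.81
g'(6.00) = -0.60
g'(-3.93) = 1.98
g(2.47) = 2.97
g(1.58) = 2.58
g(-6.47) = -10.26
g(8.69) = -0.08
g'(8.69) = -1.30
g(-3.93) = -4.39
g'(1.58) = 0.55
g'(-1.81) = 1.43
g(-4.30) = -5.14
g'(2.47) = 0.32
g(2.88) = 3.08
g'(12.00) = -2.16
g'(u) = 0.96 - 0.26*u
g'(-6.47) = 2.64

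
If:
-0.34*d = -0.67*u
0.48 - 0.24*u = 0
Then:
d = 3.94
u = 2.00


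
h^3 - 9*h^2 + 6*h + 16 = (h - 8)*(h - 2)*(h + 1)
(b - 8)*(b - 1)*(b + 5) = b^3 - 4*b^2 - 37*b + 40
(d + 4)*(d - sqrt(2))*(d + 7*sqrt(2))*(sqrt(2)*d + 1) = sqrt(2)*d^4 + 4*sqrt(2)*d^3 + 13*d^3 - 8*sqrt(2)*d^2 + 52*d^2 - 32*sqrt(2)*d - 14*d - 56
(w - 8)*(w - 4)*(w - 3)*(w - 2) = w^4 - 17*w^3 + 98*w^2 - 232*w + 192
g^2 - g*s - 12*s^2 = (g - 4*s)*(g + 3*s)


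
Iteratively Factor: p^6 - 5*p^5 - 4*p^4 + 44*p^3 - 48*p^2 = (p)*(p^5 - 5*p^4 - 4*p^3 + 44*p^2 - 48*p) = p*(p - 2)*(p^4 - 3*p^3 - 10*p^2 + 24*p) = p*(p - 2)*(p + 3)*(p^3 - 6*p^2 + 8*p) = p^2*(p - 2)*(p + 3)*(p^2 - 6*p + 8) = p^2*(p - 2)^2*(p + 3)*(p - 4)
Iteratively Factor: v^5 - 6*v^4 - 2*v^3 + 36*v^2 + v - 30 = (v + 2)*(v^4 - 8*v^3 + 14*v^2 + 8*v - 15) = (v - 1)*(v + 2)*(v^3 - 7*v^2 + 7*v + 15) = (v - 5)*(v - 1)*(v + 2)*(v^2 - 2*v - 3) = (v - 5)*(v - 3)*(v - 1)*(v + 2)*(v + 1)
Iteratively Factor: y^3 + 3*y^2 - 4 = (y + 2)*(y^2 + y - 2) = (y - 1)*(y + 2)*(y + 2)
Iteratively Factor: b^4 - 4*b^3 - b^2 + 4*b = (b - 1)*(b^3 - 3*b^2 - 4*b) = (b - 4)*(b - 1)*(b^2 + b) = (b - 4)*(b - 1)*(b + 1)*(b)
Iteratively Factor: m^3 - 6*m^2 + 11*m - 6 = (m - 1)*(m^2 - 5*m + 6) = (m - 3)*(m - 1)*(m - 2)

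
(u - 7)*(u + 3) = u^2 - 4*u - 21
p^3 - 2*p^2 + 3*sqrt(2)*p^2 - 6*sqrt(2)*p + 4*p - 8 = (p - 2)*(p + sqrt(2))*(p + 2*sqrt(2))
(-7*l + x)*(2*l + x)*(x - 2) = -14*l^2*x + 28*l^2 - 5*l*x^2 + 10*l*x + x^3 - 2*x^2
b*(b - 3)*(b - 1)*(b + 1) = b^4 - 3*b^3 - b^2 + 3*b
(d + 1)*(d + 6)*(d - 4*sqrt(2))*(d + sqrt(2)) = d^4 - 3*sqrt(2)*d^3 + 7*d^3 - 21*sqrt(2)*d^2 - 2*d^2 - 56*d - 18*sqrt(2)*d - 48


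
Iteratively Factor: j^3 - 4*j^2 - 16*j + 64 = (j + 4)*(j^2 - 8*j + 16) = (j - 4)*(j + 4)*(j - 4)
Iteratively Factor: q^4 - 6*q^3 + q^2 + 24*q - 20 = (q - 2)*(q^3 - 4*q^2 - 7*q + 10) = (q - 2)*(q - 1)*(q^2 - 3*q - 10) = (q - 2)*(q - 1)*(q + 2)*(q - 5)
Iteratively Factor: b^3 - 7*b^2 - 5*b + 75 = (b - 5)*(b^2 - 2*b - 15) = (b - 5)^2*(b + 3)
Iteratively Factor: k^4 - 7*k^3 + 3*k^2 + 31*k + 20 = (k - 5)*(k^3 - 2*k^2 - 7*k - 4) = (k - 5)*(k + 1)*(k^2 - 3*k - 4) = (k - 5)*(k - 4)*(k + 1)*(k + 1)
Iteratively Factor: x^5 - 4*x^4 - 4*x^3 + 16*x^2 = (x - 4)*(x^4 - 4*x^2) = x*(x - 4)*(x^3 - 4*x) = x*(x - 4)*(x + 2)*(x^2 - 2*x) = x*(x - 4)*(x - 2)*(x + 2)*(x)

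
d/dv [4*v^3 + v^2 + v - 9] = 12*v^2 + 2*v + 1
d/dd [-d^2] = -2*d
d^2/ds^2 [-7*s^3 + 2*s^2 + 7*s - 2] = 4 - 42*s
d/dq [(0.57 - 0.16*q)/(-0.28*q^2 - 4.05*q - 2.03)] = (-0.0448*q^2 + 0.3192*q + 2.6333)/(0.0784*q^4 + 2.268*q^3 + 17.5393*q^2 + 16.443*q + 4.1209)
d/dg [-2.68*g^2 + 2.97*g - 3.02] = 2.97 - 5.36*g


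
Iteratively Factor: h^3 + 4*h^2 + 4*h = (h + 2)*(h^2 + 2*h) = h*(h + 2)*(h + 2)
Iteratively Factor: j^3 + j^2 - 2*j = (j)*(j^2 + j - 2) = j*(j - 1)*(j + 2)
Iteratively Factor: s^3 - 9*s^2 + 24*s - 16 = (s - 4)*(s^2 - 5*s + 4) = (s - 4)^2*(s - 1)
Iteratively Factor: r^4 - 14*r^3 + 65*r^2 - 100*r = (r - 5)*(r^3 - 9*r^2 + 20*r) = (r - 5)^2*(r^2 - 4*r) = (r - 5)^2*(r - 4)*(r)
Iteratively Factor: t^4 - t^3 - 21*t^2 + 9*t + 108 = (t + 3)*(t^3 - 4*t^2 - 9*t + 36) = (t + 3)^2*(t^2 - 7*t + 12) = (t - 4)*(t + 3)^2*(t - 3)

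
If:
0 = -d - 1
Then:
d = -1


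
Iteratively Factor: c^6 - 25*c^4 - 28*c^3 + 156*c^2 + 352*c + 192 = (c + 3)*(c^5 - 3*c^4 - 16*c^3 + 20*c^2 + 96*c + 64) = (c + 2)*(c + 3)*(c^4 - 5*c^3 - 6*c^2 + 32*c + 32) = (c - 4)*(c + 2)*(c + 3)*(c^3 - c^2 - 10*c - 8) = (c - 4)*(c + 2)^2*(c + 3)*(c^2 - 3*c - 4) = (c - 4)*(c + 1)*(c + 2)^2*(c + 3)*(c - 4)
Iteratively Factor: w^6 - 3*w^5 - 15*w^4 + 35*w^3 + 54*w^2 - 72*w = (w + 2)*(w^5 - 5*w^4 - 5*w^3 + 45*w^2 - 36*w) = (w - 3)*(w + 2)*(w^4 - 2*w^3 - 11*w^2 + 12*w) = (w - 3)*(w - 1)*(w + 2)*(w^3 - w^2 - 12*w) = w*(w - 3)*(w - 1)*(w + 2)*(w^2 - w - 12) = w*(w - 3)*(w - 1)*(w + 2)*(w + 3)*(w - 4)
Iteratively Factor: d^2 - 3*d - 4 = (d + 1)*(d - 4)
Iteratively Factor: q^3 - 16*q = (q + 4)*(q^2 - 4*q) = (q - 4)*(q + 4)*(q)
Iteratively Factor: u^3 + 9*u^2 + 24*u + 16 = (u + 4)*(u^2 + 5*u + 4) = (u + 1)*(u + 4)*(u + 4)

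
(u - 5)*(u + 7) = u^2 + 2*u - 35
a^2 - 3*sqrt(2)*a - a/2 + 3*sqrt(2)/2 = (a - 1/2)*(a - 3*sqrt(2))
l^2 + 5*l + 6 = (l + 2)*(l + 3)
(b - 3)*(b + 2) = b^2 - b - 6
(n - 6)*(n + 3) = n^2 - 3*n - 18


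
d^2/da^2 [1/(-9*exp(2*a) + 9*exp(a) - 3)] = (-6*(2*exp(a) - 1)^2*exp(a) + (4*exp(a) - 1)*(3*exp(2*a) - 3*exp(a) + 1))*exp(a)/(3*exp(2*a) - 3*exp(a) + 1)^3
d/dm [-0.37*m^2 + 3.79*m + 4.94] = 3.79 - 0.74*m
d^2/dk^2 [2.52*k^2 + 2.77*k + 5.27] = 5.04000000000000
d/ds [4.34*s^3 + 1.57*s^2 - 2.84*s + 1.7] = 13.02*s^2 + 3.14*s - 2.84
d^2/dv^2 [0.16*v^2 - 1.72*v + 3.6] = 0.320000000000000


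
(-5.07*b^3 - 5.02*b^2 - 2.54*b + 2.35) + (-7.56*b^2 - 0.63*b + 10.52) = -5.07*b^3 - 12.58*b^2 - 3.17*b + 12.87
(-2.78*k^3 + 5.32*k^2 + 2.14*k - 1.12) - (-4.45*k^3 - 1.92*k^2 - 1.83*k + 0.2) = 1.67*k^3 + 7.24*k^2 + 3.97*k - 1.32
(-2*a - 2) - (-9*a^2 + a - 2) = 9*a^2 - 3*a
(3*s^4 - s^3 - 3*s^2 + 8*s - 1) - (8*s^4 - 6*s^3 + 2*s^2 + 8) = -5*s^4 + 5*s^3 - 5*s^2 + 8*s - 9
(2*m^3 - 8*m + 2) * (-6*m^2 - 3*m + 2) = -12*m^5 - 6*m^4 + 52*m^3 + 12*m^2 - 22*m + 4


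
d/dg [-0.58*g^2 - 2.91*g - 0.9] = -1.16*g - 2.91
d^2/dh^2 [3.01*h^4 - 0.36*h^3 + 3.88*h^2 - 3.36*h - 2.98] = 36.12*h^2 - 2.16*h + 7.76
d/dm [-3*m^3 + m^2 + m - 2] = -9*m^2 + 2*m + 1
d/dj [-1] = 0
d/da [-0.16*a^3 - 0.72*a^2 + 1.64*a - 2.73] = -0.48*a^2 - 1.44*a + 1.64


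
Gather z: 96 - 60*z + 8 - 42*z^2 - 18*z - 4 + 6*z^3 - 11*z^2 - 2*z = 6*z^3 - 53*z^2 - 80*z + 100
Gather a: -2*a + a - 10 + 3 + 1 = -a - 6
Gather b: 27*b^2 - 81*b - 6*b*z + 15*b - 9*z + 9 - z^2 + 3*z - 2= 27*b^2 + b*(-6*z - 66) - z^2 - 6*z + 7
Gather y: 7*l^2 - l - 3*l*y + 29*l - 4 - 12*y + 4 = 7*l^2 + 28*l + y*(-3*l - 12)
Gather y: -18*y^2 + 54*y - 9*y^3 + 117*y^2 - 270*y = -9*y^3 + 99*y^2 - 216*y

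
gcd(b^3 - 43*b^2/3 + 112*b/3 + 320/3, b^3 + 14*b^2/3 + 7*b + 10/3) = b + 5/3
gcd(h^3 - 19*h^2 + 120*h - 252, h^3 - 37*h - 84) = h - 7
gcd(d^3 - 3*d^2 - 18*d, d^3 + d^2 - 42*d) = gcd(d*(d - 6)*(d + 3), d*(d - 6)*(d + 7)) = d^2 - 6*d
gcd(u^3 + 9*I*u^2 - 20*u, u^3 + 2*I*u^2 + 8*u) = u^2 + 4*I*u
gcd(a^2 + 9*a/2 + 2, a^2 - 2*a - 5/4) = a + 1/2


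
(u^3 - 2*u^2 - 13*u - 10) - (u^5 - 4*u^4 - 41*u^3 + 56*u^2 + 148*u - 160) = -u^5 + 4*u^4 + 42*u^3 - 58*u^2 - 161*u + 150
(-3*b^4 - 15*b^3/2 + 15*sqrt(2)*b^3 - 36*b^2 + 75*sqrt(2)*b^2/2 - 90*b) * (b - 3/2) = -3*b^5 - 3*b^4 + 15*sqrt(2)*b^4 - 99*b^3/4 + 15*sqrt(2)*b^3 - 225*sqrt(2)*b^2/4 - 36*b^2 + 135*b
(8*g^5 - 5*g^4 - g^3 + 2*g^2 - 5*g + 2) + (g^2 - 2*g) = 8*g^5 - 5*g^4 - g^3 + 3*g^2 - 7*g + 2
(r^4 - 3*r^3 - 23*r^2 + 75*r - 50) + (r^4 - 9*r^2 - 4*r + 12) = 2*r^4 - 3*r^3 - 32*r^2 + 71*r - 38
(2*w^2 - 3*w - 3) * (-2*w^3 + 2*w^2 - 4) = -4*w^5 + 10*w^4 - 14*w^2 + 12*w + 12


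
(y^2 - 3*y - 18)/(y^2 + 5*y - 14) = (y^2 - 3*y - 18)/(y^2 + 5*y - 14)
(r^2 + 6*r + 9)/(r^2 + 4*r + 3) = (r + 3)/(r + 1)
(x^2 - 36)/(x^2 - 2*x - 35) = (36 - x^2)/(-x^2 + 2*x + 35)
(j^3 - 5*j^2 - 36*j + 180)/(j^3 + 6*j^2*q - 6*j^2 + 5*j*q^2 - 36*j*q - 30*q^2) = (j^2 + j - 30)/(j^2 + 6*j*q + 5*q^2)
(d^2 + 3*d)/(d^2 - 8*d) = (d + 3)/(d - 8)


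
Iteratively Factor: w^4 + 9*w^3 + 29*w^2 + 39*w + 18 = (w + 3)*(w^3 + 6*w^2 + 11*w + 6) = (w + 3)^2*(w^2 + 3*w + 2) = (w + 2)*(w + 3)^2*(w + 1)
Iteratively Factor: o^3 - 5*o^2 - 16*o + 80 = (o - 5)*(o^2 - 16) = (o - 5)*(o - 4)*(o + 4)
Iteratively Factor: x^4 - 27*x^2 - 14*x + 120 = (x - 2)*(x^3 + 2*x^2 - 23*x - 60) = (x - 2)*(x + 4)*(x^2 - 2*x - 15) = (x - 2)*(x + 3)*(x + 4)*(x - 5)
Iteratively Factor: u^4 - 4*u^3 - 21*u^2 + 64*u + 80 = (u - 5)*(u^3 + u^2 - 16*u - 16) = (u - 5)*(u - 4)*(u^2 + 5*u + 4) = (u - 5)*(u - 4)*(u + 1)*(u + 4)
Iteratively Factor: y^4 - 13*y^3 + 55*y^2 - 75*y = (y)*(y^3 - 13*y^2 + 55*y - 75) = y*(y - 5)*(y^2 - 8*y + 15) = y*(y - 5)*(y - 3)*(y - 5)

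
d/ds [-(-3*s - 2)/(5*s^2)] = (-3*s - 4)/(5*s^3)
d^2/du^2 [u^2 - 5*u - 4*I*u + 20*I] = 2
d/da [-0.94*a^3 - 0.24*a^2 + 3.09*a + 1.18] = -2.82*a^2 - 0.48*a + 3.09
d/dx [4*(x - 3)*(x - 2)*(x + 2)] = 12*x^2 - 24*x - 16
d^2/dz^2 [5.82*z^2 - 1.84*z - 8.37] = 11.6400000000000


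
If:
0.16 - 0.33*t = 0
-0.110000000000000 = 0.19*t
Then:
No Solution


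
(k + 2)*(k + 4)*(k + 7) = k^3 + 13*k^2 + 50*k + 56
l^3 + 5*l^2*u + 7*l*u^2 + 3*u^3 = (l + u)^2*(l + 3*u)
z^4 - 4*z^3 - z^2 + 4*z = z*(z - 4)*(z - 1)*(z + 1)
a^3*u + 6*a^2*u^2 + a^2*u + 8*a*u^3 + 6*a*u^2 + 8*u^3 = (a + 2*u)*(a + 4*u)*(a*u + u)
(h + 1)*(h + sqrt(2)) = h^2 + h + sqrt(2)*h + sqrt(2)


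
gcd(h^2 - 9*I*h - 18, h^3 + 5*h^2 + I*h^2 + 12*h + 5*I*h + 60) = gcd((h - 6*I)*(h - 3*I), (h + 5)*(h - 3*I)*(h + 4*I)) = h - 3*I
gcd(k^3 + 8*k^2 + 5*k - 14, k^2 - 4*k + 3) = k - 1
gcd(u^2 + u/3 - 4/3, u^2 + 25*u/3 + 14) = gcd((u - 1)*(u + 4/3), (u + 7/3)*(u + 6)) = 1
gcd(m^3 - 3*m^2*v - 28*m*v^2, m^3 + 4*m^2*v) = m^2 + 4*m*v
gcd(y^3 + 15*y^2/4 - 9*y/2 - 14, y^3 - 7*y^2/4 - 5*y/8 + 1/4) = y - 2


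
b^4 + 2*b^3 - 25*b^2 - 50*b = b*(b - 5)*(b + 2)*(b + 5)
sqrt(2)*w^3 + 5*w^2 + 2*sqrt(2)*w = w*(w + 2*sqrt(2))*(sqrt(2)*w + 1)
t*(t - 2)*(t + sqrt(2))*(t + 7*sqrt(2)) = t^4 - 2*t^3 + 8*sqrt(2)*t^3 - 16*sqrt(2)*t^2 + 14*t^2 - 28*t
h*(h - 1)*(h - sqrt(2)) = h^3 - sqrt(2)*h^2 - h^2 + sqrt(2)*h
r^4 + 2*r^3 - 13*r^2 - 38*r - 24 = (r - 4)*(r + 1)*(r + 2)*(r + 3)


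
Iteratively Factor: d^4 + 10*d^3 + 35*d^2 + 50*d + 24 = (d + 1)*(d^3 + 9*d^2 + 26*d + 24) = (d + 1)*(d + 2)*(d^2 + 7*d + 12) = (d + 1)*(d + 2)*(d + 3)*(d + 4)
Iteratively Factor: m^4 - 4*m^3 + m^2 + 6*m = (m)*(m^3 - 4*m^2 + m + 6) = m*(m + 1)*(m^2 - 5*m + 6) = m*(m - 3)*(m + 1)*(m - 2)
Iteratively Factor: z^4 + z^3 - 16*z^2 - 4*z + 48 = (z - 3)*(z^3 + 4*z^2 - 4*z - 16) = (z - 3)*(z + 2)*(z^2 + 2*z - 8) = (z - 3)*(z - 2)*(z + 2)*(z + 4)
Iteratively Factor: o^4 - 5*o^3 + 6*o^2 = (o)*(o^3 - 5*o^2 + 6*o) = o*(o - 2)*(o^2 - 3*o) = o^2*(o - 2)*(o - 3)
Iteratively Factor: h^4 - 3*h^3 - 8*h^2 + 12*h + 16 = (h - 4)*(h^3 + h^2 - 4*h - 4) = (h - 4)*(h + 2)*(h^2 - h - 2) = (h - 4)*(h + 1)*(h + 2)*(h - 2)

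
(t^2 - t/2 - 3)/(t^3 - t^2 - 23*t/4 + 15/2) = 2*(2*t + 3)/(4*t^2 + 4*t - 15)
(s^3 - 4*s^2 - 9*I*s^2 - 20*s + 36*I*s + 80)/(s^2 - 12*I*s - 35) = (s^2 - 4*s*(1 + I) + 16*I)/(s - 7*I)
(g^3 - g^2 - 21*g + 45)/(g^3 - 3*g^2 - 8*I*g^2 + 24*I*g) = (g^2 + 2*g - 15)/(g*(g - 8*I))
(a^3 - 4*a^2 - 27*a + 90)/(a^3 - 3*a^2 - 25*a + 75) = (a - 6)/(a - 5)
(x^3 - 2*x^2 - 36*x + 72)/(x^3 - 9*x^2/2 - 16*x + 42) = 2*(x + 6)/(2*x + 7)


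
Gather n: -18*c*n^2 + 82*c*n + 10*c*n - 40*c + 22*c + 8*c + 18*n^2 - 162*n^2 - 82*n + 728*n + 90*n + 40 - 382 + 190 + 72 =-10*c + n^2*(-18*c - 144) + n*(92*c + 736) - 80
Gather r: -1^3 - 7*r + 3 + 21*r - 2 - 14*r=0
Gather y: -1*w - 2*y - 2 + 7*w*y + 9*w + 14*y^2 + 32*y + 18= 8*w + 14*y^2 + y*(7*w + 30) + 16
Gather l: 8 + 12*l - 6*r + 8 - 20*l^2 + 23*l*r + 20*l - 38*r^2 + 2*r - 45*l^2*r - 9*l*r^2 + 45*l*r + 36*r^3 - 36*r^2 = l^2*(-45*r - 20) + l*(-9*r^2 + 68*r + 32) + 36*r^3 - 74*r^2 - 4*r + 16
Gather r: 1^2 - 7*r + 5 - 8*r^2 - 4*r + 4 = -8*r^2 - 11*r + 10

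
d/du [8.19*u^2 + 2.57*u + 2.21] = 16.38*u + 2.57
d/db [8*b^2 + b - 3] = 16*b + 1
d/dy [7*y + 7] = 7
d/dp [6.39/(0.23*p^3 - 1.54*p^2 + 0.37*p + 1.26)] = (-4.4091*p^2 + 19.6812*p - 2.3643)/(0.23*p^3 - 1.54*p^2 + 0.37*p + 1.26)^2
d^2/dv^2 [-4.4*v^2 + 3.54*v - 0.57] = -8.80000000000000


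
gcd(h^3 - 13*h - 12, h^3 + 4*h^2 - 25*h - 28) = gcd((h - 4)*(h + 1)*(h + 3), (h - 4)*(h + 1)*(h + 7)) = h^2 - 3*h - 4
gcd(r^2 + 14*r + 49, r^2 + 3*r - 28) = r + 7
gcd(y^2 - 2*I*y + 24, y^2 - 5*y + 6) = 1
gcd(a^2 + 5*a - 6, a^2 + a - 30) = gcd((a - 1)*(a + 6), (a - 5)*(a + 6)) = a + 6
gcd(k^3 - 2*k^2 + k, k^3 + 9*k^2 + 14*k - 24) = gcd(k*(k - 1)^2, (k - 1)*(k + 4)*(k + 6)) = k - 1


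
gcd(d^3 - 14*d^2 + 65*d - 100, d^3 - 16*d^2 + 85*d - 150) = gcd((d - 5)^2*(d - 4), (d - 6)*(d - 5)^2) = d^2 - 10*d + 25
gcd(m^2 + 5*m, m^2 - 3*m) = m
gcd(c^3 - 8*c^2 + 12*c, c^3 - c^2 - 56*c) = c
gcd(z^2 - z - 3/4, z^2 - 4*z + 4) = 1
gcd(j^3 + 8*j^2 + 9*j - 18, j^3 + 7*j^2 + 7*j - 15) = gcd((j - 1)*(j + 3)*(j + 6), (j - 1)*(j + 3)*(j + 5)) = j^2 + 2*j - 3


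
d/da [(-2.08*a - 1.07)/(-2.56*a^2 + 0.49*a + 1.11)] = (5.3248*a^2 - 1.0192*a - (2.08*a + 1.07)*(5.12*a - 0.49) - 2.3088)/(-2.56*a^2 + 0.49*a + 1.11)^2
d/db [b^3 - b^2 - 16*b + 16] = 3*b^2 - 2*b - 16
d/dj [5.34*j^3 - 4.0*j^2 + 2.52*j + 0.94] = 16.02*j^2 - 8.0*j + 2.52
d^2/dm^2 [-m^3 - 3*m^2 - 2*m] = -6*m - 6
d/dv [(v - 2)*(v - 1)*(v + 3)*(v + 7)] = 4*v^3 + 21*v^2 - 14*v - 43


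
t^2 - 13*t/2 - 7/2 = (t - 7)*(t + 1/2)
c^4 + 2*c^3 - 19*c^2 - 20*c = c*(c - 4)*(c + 1)*(c + 5)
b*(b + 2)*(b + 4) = b^3 + 6*b^2 + 8*b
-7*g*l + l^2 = l*(-7*g + l)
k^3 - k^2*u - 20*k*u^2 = k*(k - 5*u)*(k + 4*u)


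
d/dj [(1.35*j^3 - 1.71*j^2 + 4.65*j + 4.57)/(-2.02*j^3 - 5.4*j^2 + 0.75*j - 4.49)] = (-10.7442*j^4 + 20.811*j^3 + 33.3372*j^2 + 64.7118*j - 24.306)/(4.0804*j^6 + 21.816*j^5 + 26.13*j^4 + 10.0396*j^3 + 49.0545*j^2 - 6.735*j + 20.1601)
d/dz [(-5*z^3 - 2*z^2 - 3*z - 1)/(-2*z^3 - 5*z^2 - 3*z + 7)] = (21*z^4 + 18*z^3 - 120*z^2 - 38*z - 24)/(4*z^6 + 20*z^5 + 37*z^4 + 2*z^3 - 61*z^2 - 42*z + 49)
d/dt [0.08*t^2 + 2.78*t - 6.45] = 0.16*t + 2.78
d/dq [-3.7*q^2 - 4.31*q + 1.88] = -7.4*q - 4.31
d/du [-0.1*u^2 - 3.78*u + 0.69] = -0.2*u - 3.78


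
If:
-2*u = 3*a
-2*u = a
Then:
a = 0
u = 0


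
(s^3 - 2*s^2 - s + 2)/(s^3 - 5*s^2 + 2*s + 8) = (s - 1)/(s - 4)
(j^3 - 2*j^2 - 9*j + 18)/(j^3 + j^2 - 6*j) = (j - 3)/j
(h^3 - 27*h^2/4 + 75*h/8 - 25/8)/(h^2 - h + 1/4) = (4*h^2 - 25*h + 25)/(2*(2*h - 1))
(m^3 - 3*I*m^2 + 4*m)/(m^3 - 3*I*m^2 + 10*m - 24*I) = m*(m + I)/(m^2 + I*m + 6)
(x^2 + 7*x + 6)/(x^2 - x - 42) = (x + 1)/(x - 7)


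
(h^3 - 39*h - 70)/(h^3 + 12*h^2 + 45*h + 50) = (h - 7)/(h + 5)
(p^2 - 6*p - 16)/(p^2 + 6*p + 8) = (p - 8)/(p + 4)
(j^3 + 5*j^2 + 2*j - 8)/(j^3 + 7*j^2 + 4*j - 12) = (j + 4)/(j + 6)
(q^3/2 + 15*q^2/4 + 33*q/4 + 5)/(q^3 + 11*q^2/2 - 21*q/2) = (2*q^3 + 15*q^2 + 33*q + 20)/(2*q*(2*q^2 + 11*q - 21))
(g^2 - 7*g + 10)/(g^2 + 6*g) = (g^2 - 7*g + 10)/(g*(g + 6))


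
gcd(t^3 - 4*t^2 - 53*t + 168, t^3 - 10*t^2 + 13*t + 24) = t^2 - 11*t + 24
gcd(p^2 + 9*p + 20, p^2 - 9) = 1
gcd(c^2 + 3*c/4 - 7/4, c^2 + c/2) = 1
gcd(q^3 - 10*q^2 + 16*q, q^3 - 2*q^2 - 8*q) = q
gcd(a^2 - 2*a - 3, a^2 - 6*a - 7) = a + 1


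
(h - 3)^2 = h^2 - 6*h + 9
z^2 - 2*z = z*(z - 2)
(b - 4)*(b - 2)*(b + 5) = b^3 - b^2 - 22*b + 40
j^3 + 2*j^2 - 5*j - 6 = (j - 2)*(j + 1)*(j + 3)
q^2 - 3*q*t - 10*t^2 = (q - 5*t)*(q + 2*t)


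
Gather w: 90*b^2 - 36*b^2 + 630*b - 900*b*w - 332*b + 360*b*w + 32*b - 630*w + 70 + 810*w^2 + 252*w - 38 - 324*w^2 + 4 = 54*b^2 + 330*b + 486*w^2 + w*(-540*b - 378) + 36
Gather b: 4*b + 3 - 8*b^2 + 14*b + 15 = -8*b^2 + 18*b + 18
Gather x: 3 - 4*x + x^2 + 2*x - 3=x^2 - 2*x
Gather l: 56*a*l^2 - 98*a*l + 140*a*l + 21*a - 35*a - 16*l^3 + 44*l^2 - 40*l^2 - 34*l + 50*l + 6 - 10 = -14*a - 16*l^3 + l^2*(56*a + 4) + l*(42*a + 16) - 4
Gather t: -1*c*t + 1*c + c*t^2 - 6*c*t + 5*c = c*t^2 - 7*c*t + 6*c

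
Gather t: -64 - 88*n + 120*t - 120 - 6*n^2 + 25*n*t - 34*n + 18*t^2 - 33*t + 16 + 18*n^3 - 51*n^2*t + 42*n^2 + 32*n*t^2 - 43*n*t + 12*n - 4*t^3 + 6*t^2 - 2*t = 18*n^3 + 36*n^2 - 110*n - 4*t^3 + t^2*(32*n + 24) + t*(-51*n^2 - 18*n + 85) - 168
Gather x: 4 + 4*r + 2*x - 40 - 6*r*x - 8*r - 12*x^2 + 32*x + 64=-4*r - 12*x^2 + x*(34 - 6*r) + 28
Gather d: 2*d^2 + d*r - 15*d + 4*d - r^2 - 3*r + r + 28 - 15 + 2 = 2*d^2 + d*(r - 11) - r^2 - 2*r + 15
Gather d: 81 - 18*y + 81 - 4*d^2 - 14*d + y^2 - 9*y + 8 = -4*d^2 - 14*d + y^2 - 27*y + 170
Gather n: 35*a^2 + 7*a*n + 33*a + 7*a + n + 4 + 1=35*a^2 + 40*a + n*(7*a + 1) + 5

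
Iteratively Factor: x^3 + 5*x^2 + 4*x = (x + 4)*(x^2 + x) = x*(x + 4)*(x + 1)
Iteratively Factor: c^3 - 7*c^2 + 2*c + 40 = (c + 2)*(c^2 - 9*c + 20) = (c - 4)*(c + 2)*(c - 5)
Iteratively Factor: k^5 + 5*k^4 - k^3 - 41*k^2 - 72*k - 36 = (k + 1)*(k^4 + 4*k^3 - 5*k^2 - 36*k - 36) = (k + 1)*(k + 2)*(k^3 + 2*k^2 - 9*k - 18) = (k + 1)*(k + 2)*(k + 3)*(k^2 - k - 6) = (k + 1)*(k + 2)^2*(k + 3)*(k - 3)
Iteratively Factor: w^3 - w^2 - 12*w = (w - 4)*(w^2 + 3*w) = w*(w - 4)*(w + 3)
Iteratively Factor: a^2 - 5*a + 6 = (a - 2)*(a - 3)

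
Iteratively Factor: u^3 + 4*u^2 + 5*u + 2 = (u + 1)*(u^2 + 3*u + 2) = (u + 1)^2*(u + 2)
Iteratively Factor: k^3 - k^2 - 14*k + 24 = (k - 2)*(k^2 + k - 12) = (k - 3)*(k - 2)*(k + 4)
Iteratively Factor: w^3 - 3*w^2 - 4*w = (w - 4)*(w^2 + w) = (w - 4)*(w + 1)*(w)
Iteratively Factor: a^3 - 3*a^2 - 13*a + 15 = (a + 3)*(a^2 - 6*a + 5) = (a - 1)*(a + 3)*(a - 5)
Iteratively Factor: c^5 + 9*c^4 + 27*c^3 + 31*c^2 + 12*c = (c + 1)*(c^4 + 8*c^3 + 19*c^2 + 12*c) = (c + 1)*(c + 4)*(c^3 + 4*c^2 + 3*c) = c*(c + 1)*(c + 4)*(c^2 + 4*c + 3) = c*(c + 1)^2*(c + 4)*(c + 3)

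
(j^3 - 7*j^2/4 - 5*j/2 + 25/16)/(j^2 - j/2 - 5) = (8*j^2 + 6*j - 5)/(8*(j + 2))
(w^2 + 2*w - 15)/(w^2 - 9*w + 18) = (w + 5)/(w - 6)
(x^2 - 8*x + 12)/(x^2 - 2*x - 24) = (x - 2)/(x + 4)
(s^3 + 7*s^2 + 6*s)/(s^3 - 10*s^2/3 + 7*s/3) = 3*(s^2 + 7*s + 6)/(3*s^2 - 10*s + 7)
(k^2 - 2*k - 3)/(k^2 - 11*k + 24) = (k + 1)/(k - 8)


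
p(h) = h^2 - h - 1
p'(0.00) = -1.00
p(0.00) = -1.00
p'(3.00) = 5.00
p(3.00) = 5.00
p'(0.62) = 0.24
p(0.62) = -1.24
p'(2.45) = 3.90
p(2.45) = 2.55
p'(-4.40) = -9.80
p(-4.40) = 22.76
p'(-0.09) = -1.18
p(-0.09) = -0.90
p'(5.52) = 10.04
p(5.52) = 23.95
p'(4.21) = 7.42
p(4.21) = 12.51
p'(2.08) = 3.16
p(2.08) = 1.25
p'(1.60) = 2.20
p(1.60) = -0.04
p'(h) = 2*h - 1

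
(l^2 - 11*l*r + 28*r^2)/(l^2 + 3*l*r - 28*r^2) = (l - 7*r)/(l + 7*r)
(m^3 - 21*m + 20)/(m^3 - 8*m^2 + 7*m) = (m^2 + m - 20)/(m*(m - 7))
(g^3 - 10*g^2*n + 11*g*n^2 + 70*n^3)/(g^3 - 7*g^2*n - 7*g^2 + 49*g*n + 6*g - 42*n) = (g^2 - 3*g*n - 10*n^2)/(g^2 - 7*g + 6)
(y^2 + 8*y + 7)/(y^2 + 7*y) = (y + 1)/y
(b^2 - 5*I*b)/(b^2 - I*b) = (b - 5*I)/(b - I)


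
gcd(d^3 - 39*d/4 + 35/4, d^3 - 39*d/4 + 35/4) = d^3 - 39*d/4 + 35/4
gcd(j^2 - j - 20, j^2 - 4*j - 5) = j - 5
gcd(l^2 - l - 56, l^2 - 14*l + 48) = l - 8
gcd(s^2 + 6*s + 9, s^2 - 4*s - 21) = s + 3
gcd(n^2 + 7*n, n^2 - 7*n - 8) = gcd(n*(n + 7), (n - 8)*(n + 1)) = 1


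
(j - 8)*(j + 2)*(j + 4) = j^3 - 2*j^2 - 40*j - 64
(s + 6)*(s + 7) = s^2 + 13*s + 42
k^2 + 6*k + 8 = (k + 2)*(k + 4)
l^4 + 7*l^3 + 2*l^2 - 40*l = l*(l - 2)*(l + 4)*(l + 5)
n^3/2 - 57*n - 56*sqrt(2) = (n/2 + sqrt(2)/2)*(n - 8*sqrt(2))*(n + 7*sqrt(2))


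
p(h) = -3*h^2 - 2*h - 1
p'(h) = -6*h - 2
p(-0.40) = -0.68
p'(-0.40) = 0.40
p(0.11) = -1.26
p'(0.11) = -2.66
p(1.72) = -13.32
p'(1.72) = -12.32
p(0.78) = -4.39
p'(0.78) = -6.68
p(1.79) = -14.19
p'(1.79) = -12.74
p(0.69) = -3.81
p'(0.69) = -6.14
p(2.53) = -25.26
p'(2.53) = -17.18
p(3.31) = -40.49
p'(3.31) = -21.86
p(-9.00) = -226.00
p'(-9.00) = 52.00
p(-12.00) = -409.00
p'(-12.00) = 70.00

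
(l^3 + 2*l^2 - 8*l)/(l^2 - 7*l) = (l^2 + 2*l - 8)/(l - 7)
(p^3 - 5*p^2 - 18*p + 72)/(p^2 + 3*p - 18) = (p^2 - 2*p - 24)/(p + 6)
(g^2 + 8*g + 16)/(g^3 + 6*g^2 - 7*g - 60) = (g + 4)/(g^2 + 2*g - 15)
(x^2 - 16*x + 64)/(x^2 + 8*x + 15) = (x^2 - 16*x + 64)/(x^2 + 8*x + 15)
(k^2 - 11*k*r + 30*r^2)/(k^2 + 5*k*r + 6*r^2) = (k^2 - 11*k*r + 30*r^2)/(k^2 + 5*k*r + 6*r^2)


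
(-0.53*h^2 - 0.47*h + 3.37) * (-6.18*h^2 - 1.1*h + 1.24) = 3.2754*h^4 + 3.4876*h^3 - 20.9668*h^2 - 4.2898*h + 4.1788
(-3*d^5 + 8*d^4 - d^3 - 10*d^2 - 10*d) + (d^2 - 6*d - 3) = -3*d^5 + 8*d^4 - d^3 - 9*d^2 - 16*d - 3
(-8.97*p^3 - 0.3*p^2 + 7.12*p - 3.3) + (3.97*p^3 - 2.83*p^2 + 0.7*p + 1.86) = -5.0*p^3 - 3.13*p^2 + 7.82*p - 1.44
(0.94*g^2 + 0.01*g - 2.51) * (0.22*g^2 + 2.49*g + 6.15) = 0.2068*g^4 + 2.3428*g^3 + 5.2537*g^2 - 6.1884*g - 15.4365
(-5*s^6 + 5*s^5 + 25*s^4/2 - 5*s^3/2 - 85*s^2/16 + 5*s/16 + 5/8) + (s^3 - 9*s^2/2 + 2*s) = -5*s^6 + 5*s^5 + 25*s^4/2 - 3*s^3/2 - 157*s^2/16 + 37*s/16 + 5/8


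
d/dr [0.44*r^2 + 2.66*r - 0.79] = 0.88*r + 2.66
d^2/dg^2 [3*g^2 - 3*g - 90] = 6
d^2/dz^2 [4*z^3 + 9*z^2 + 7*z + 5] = 24*z + 18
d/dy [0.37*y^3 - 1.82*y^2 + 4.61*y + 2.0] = 1.11*y^2 - 3.64*y + 4.61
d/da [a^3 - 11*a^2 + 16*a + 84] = 3*a^2 - 22*a + 16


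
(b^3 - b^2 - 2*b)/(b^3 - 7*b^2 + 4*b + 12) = b/(b - 6)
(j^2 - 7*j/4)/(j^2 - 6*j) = (j - 7/4)/(j - 6)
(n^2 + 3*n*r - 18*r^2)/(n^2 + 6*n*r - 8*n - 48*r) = (n - 3*r)/(n - 8)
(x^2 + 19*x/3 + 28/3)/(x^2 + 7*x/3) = (x + 4)/x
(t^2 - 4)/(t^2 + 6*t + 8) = (t - 2)/(t + 4)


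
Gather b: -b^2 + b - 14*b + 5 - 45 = -b^2 - 13*b - 40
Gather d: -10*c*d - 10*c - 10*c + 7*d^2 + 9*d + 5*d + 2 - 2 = -20*c + 7*d^2 + d*(14 - 10*c)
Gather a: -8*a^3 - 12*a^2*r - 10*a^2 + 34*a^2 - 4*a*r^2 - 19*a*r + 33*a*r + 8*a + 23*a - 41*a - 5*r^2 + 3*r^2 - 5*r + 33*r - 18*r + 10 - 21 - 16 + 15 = -8*a^3 + a^2*(24 - 12*r) + a*(-4*r^2 + 14*r - 10) - 2*r^2 + 10*r - 12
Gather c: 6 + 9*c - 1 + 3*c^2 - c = 3*c^2 + 8*c + 5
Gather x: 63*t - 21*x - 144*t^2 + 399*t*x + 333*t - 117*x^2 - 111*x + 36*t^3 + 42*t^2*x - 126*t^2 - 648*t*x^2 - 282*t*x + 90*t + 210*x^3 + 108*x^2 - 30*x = 36*t^3 - 270*t^2 + 486*t + 210*x^3 + x^2*(-648*t - 9) + x*(42*t^2 + 117*t - 162)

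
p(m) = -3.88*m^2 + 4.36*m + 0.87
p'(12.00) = -88.76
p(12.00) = -505.53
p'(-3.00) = 27.64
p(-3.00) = -47.13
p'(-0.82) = 10.72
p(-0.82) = -5.31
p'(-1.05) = 12.51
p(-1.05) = -7.99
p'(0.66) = -0.76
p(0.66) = 2.06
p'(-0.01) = 4.44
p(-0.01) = 0.83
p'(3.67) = -24.12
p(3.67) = -35.39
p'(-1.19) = 13.59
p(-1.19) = -9.81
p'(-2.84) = 26.40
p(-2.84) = -42.81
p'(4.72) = -32.27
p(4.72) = -64.99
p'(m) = 4.36 - 7.76*m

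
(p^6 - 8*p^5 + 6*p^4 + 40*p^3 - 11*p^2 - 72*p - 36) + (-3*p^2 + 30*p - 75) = p^6 - 8*p^5 + 6*p^4 + 40*p^3 - 14*p^2 - 42*p - 111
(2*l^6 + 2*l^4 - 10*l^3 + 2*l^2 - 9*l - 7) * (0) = 0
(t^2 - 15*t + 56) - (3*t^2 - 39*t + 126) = -2*t^2 + 24*t - 70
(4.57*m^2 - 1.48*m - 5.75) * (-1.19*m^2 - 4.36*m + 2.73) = -5.4383*m^4 - 18.164*m^3 + 25.7714*m^2 + 21.0296*m - 15.6975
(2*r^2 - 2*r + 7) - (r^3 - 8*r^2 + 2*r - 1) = -r^3 + 10*r^2 - 4*r + 8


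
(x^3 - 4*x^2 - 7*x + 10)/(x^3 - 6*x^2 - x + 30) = (x - 1)/(x - 3)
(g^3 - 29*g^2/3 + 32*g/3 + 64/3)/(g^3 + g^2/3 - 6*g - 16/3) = (g - 8)/(g + 2)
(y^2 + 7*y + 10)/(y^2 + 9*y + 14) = (y + 5)/(y + 7)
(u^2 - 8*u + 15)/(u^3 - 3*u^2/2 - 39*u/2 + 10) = 2*(u - 3)/(2*u^2 + 7*u - 4)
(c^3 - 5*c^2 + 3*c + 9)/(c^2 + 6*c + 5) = (c^2 - 6*c + 9)/(c + 5)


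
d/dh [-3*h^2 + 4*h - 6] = 4 - 6*h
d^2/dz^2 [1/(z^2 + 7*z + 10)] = 2*(-z^2 - 7*z + (2*z + 7)^2 - 10)/(z^2 + 7*z + 10)^3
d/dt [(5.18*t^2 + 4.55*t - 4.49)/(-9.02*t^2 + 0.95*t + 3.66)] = (45.962*t^2 - 43.082*t + 20.9185)/(81.3604*t^4 - 17.138*t^3 - 65.1239*t^2 + 6.954*t + 13.3956)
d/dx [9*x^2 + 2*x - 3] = 18*x + 2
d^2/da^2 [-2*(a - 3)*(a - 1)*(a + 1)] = 12 - 12*a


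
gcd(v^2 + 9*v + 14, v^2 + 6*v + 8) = v + 2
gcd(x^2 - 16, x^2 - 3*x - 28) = x + 4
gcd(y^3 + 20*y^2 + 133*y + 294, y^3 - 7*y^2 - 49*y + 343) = y + 7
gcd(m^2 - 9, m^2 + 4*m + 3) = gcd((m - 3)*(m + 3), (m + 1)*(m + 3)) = m + 3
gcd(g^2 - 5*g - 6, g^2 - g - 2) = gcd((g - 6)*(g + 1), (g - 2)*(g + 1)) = g + 1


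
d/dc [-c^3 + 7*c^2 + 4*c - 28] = -3*c^2 + 14*c + 4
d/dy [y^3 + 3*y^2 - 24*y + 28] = 3*y^2 + 6*y - 24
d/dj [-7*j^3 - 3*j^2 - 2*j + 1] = -21*j^2 - 6*j - 2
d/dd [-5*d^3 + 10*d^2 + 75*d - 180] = -15*d^2 + 20*d + 75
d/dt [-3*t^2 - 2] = -6*t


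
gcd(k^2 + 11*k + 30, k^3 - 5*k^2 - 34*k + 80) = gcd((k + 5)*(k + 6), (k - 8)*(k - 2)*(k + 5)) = k + 5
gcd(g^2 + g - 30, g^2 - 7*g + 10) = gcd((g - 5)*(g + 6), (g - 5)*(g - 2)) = g - 5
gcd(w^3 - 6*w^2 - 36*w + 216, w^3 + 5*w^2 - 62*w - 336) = w + 6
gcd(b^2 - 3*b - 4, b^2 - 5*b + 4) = b - 4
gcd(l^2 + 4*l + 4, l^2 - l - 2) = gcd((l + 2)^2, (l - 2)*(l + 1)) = 1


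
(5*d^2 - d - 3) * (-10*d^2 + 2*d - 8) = -50*d^4 + 20*d^3 - 12*d^2 + 2*d + 24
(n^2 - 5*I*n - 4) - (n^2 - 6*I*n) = I*n - 4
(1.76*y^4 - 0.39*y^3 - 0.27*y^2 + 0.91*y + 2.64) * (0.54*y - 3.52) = 0.9504*y^5 - 6.4058*y^4 + 1.227*y^3 + 1.4418*y^2 - 1.7776*y - 9.2928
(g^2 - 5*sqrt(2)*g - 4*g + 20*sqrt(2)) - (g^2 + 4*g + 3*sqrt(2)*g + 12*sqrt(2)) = -8*sqrt(2)*g - 8*g + 8*sqrt(2)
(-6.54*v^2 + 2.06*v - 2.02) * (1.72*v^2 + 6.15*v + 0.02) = -11.2488*v^4 - 36.6778*v^3 + 9.0638*v^2 - 12.3818*v - 0.0404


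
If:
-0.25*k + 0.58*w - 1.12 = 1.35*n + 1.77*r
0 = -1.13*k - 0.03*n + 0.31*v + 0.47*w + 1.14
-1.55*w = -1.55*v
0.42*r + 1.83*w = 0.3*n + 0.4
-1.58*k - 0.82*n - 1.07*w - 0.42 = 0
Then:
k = 0.89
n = -1.92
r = 0.63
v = -0.24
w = -0.24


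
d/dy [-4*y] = -4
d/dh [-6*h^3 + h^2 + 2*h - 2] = -18*h^2 + 2*h + 2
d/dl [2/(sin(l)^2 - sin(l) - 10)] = 2*(1 - 2*sin(l))*cos(l)/(sin(l) + cos(l)^2 + 9)^2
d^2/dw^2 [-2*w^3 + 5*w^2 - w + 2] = 10 - 12*w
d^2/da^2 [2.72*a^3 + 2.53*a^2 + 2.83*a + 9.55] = 16.32*a + 5.06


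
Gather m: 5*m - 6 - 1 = 5*m - 7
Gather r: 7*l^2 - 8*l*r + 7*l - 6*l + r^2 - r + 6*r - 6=7*l^2 + l + r^2 + r*(5 - 8*l) - 6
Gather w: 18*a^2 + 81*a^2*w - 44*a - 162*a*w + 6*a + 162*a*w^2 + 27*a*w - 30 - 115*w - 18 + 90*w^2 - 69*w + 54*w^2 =18*a^2 - 38*a + w^2*(162*a + 144) + w*(81*a^2 - 135*a - 184) - 48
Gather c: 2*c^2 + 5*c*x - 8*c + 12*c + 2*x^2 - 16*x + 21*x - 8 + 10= 2*c^2 + c*(5*x + 4) + 2*x^2 + 5*x + 2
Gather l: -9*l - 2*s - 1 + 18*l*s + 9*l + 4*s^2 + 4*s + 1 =18*l*s + 4*s^2 + 2*s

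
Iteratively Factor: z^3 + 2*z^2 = (z)*(z^2 + 2*z) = z^2*(z + 2)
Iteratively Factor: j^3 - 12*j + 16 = (j - 2)*(j^2 + 2*j - 8) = (j - 2)*(j + 4)*(j - 2)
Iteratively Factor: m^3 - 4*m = (m)*(m^2 - 4) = m*(m + 2)*(m - 2)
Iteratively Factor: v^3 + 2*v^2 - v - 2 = (v + 1)*(v^2 + v - 2) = (v + 1)*(v + 2)*(v - 1)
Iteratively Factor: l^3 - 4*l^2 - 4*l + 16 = (l - 4)*(l^2 - 4) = (l - 4)*(l + 2)*(l - 2)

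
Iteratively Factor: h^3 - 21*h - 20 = (h + 1)*(h^2 - h - 20) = (h - 5)*(h + 1)*(h + 4)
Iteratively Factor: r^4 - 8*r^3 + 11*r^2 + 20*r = (r + 1)*(r^3 - 9*r^2 + 20*r) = (r - 5)*(r + 1)*(r^2 - 4*r) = r*(r - 5)*(r + 1)*(r - 4)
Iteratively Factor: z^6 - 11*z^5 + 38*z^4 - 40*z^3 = (z)*(z^5 - 11*z^4 + 38*z^3 - 40*z^2) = z*(z - 2)*(z^4 - 9*z^3 + 20*z^2) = z^2*(z - 2)*(z^3 - 9*z^2 + 20*z) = z^2*(z - 4)*(z - 2)*(z^2 - 5*z) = z^2*(z - 5)*(z - 4)*(z - 2)*(z)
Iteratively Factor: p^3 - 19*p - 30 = (p + 2)*(p^2 - 2*p - 15) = (p - 5)*(p + 2)*(p + 3)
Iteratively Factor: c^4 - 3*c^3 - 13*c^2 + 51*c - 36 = (c - 1)*(c^3 - 2*c^2 - 15*c + 36) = (c - 1)*(c + 4)*(c^2 - 6*c + 9) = (c - 3)*(c - 1)*(c + 4)*(c - 3)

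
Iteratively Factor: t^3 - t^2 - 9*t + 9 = (t - 3)*(t^2 + 2*t - 3) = (t - 3)*(t - 1)*(t + 3)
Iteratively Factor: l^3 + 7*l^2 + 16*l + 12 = (l + 2)*(l^2 + 5*l + 6) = (l + 2)*(l + 3)*(l + 2)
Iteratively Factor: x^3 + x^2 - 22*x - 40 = (x - 5)*(x^2 + 6*x + 8) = (x - 5)*(x + 2)*(x + 4)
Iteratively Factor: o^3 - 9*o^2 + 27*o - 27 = (o - 3)*(o^2 - 6*o + 9) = (o - 3)^2*(o - 3)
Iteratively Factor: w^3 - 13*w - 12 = (w + 3)*(w^2 - 3*w - 4) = (w - 4)*(w + 3)*(w + 1)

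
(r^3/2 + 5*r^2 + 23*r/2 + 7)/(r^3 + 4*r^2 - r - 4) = (r^2 + 9*r + 14)/(2*(r^2 + 3*r - 4))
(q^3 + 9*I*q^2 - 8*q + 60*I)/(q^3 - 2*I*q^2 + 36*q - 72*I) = (q + 5*I)/(q - 6*I)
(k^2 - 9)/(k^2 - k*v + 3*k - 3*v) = (3 - k)/(-k + v)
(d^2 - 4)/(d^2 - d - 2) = (d + 2)/(d + 1)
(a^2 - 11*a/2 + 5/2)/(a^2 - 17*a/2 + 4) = (a - 5)/(a - 8)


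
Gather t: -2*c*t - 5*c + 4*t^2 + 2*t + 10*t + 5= -5*c + 4*t^2 + t*(12 - 2*c) + 5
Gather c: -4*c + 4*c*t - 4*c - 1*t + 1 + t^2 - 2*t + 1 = c*(4*t - 8) + t^2 - 3*t + 2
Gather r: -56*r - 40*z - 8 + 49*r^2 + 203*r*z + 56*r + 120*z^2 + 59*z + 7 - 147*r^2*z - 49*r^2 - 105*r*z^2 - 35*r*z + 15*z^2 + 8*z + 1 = -147*r^2*z + r*(-105*z^2 + 168*z) + 135*z^2 + 27*z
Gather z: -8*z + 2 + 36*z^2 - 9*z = 36*z^2 - 17*z + 2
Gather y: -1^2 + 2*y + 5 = 2*y + 4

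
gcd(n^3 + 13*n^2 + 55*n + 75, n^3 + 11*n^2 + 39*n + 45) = n^2 + 8*n + 15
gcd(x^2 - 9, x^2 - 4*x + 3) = x - 3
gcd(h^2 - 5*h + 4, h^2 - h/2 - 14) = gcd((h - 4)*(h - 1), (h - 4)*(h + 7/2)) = h - 4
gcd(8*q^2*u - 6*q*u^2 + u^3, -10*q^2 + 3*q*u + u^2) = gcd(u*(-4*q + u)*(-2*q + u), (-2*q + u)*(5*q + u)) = 2*q - u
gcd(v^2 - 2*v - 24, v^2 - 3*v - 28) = v + 4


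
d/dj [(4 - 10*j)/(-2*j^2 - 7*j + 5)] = 2*(-10*j^2 + 8*j - 11)/(4*j^4 + 28*j^3 + 29*j^2 - 70*j + 25)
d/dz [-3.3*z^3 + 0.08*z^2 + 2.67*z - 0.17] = -9.9*z^2 + 0.16*z + 2.67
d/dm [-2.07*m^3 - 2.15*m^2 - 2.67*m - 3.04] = -6.21*m^2 - 4.3*m - 2.67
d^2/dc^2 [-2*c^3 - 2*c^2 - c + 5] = -12*c - 4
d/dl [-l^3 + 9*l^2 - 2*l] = -3*l^2 + 18*l - 2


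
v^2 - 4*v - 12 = (v - 6)*(v + 2)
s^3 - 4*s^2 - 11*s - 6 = (s - 6)*(s + 1)^2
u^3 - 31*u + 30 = (u - 5)*(u - 1)*(u + 6)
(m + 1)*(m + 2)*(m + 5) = m^3 + 8*m^2 + 17*m + 10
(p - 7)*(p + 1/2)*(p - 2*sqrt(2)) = p^3 - 13*p^2/2 - 2*sqrt(2)*p^2 - 7*p/2 + 13*sqrt(2)*p + 7*sqrt(2)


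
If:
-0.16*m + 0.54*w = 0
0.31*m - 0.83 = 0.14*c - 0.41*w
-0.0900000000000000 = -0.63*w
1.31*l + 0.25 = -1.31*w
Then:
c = -4.44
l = -0.33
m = 0.48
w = 0.14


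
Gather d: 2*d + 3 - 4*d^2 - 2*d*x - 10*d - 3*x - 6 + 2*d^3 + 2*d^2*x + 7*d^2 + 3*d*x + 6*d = 2*d^3 + d^2*(2*x + 3) + d*(x - 2) - 3*x - 3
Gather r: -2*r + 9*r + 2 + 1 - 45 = 7*r - 42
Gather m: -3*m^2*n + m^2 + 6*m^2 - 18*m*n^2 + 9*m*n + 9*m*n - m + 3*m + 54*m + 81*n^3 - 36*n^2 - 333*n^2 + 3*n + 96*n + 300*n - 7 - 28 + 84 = m^2*(7 - 3*n) + m*(-18*n^2 + 18*n + 56) + 81*n^3 - 369*n^2 + 399*n + 49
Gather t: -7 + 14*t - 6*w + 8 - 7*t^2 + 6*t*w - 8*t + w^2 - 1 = -7*t^2 + t*(6*w + 6) + w^2 - 6*w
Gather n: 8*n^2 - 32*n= 8*n^2 - 32*n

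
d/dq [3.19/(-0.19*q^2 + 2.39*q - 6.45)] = (1.2122*q - 7.6241)/(0.19*q^2 - 2.39*q + 6.45)^2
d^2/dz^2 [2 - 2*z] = 0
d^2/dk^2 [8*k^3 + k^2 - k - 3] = 48*k + 2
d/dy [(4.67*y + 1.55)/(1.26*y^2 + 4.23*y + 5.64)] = (-5.8842*y^2 - 3.906*y + 19.7823)/(1.5876*y^4 + 10.6596*y^3 + 32.1057*y^2 + 47.7144*y + 31.8096)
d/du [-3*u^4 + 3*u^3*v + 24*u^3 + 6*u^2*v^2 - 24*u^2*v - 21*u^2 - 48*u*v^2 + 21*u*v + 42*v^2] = -12*u^3 + 9*u^2*v + 72*u^2 + 12*u*v^2 - 48*u*v - 42*u - 48*v^2 + 21*v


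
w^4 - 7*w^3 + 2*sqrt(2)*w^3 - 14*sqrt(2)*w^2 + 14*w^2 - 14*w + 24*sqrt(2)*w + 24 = (w - 4)*(w - 3)*(w + sqrt(2))^2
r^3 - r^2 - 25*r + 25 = (r - 5)*(r - 1)*(r + 5)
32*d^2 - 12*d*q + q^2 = (-8*d + q)*(-4*d + q)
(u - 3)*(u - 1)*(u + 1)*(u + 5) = u^4 + 2*u^3 - 16*u^2 - 2*u + 15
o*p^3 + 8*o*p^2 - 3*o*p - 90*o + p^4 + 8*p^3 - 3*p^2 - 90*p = (o + p)*(p - 3)*(p + 5)*(p + 6)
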